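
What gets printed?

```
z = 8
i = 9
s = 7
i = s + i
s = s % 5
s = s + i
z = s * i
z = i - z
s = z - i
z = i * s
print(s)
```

i = 7+9 = 16
s = 7%5 = 2
s = 2+16 = 18
z = 18*16 = 288
z = 16-288 = -272
s = (-272)-16 = -288
z = 16*(-288) = -4608

-288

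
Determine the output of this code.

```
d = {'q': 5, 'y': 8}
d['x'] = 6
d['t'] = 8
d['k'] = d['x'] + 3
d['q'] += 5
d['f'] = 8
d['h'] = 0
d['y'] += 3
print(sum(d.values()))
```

52

d['x'] = 6 → {'q': 5, 'y': 8, 'x': 6}
d['t'] = 8 → {'q': 5, 'y': 8, 'x': 6, 't': 8}
d['k'] = d['x']+3 = 9 → {'q': 5, 'y': 8, 'x': 6, 't': 8, 'k': 9}
d['q'] = 5+5 = 10 → {'q': 10, 'y': 8, 'x': 6, 't': 8, 'k': 9}
d['f'] = 8 → {'q': 10, 'y': 8, 'x': 6, 't': 8, 'k': 9, 'f': 8}
d['h'] = 0 → {'q': 10, 'y': 8, 'x': 6, 't': 8, 'k': 9, 'f': 8, 'h': 0}
d['y'] = 8+3 = 11 → {'q': 10, 'y': 11, 'x': 6, 't': 8, 'k': 9, 'f': 8, 'h': 0}
sum of values = 52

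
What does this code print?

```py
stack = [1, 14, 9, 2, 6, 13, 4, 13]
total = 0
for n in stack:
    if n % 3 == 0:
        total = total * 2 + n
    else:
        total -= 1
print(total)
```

n=1: not %3==0, total = 0-1 = -1
n=14: not %3==0, total = (-1)-1 = -2
n=9: %3==0, total = (-2)*2+9 = 5
n=2: not %3==0, total = 5-1 = 4
n=6: %3==0, total = 4*2+6 = 14
n=13: not %3==0, total = 14-1 = 13
n=4: not %3==0, total = 13-1 = 12
n=13: not %3==0, total = 12-1 = 11

11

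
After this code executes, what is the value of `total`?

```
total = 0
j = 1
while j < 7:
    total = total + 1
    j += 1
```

6

j=1: total = 0+1 = 1
j=2: total = 1+1 = 2
j=3: total = 2+1 = 3
j=4: total = 3+1 = 4
j=5: total = 4+1 = 5
j=6: total = 5+1 = 6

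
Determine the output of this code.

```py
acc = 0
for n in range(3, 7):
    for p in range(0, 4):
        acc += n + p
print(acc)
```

n=3,p=0: acc = 0+3 = 3
n=3,p=1: acc = 3+4 = 7
n=3,p=2: acc = 7+5 = 12
n=3,p=3: acc = 12+6 = 18
n=4,p=0: acc = 18+4 = 22
n=4,p=1: acc = 22+5 = 27
n=4,p=2: acc = 27+6 = 33
n=4,p=3: acc = 33+7 = 40
n=5,p=0: acc = 40+5 = 45
n=5,p=1: acc = 45+6 = 51
n=5,p=2: acc = 51+7 = 58
n=5,p=3: acc = 58+8 = 66
n=6,p=0: acc = 66+6 = 72
n=6,p=1: acc = 72+7 = 79
n=6,p=2: acc = 79+8 = 87
n=6,p=3: acc = 87+9 = 96

96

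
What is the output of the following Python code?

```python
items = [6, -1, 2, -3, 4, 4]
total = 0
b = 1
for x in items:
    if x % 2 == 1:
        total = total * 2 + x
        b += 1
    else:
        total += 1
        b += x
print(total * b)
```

57

x=6: not odd, total = 0+1 = 1; b=7
x=-1: odd, total = 1*2+(-1) = 1; b=8
x=2: not odd, total = 1+1 = 2; b=10
x=-3: odd, total = 2*2+(-3) = 1; b=11
x=4: not odd, total = 1+1 = 2; b=15
x=4: not odd, total = 2+1 = 3; b=19
total*b = 3*19 = 57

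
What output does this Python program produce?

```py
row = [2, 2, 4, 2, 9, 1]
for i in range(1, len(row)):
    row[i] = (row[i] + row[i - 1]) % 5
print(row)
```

[2, 4, 3, 0, 4, 0]

i=1: row[1] = (2+2)%5 = 4 → [2, 4, 4, 2, 9, 1]
i=2: row[2] = (4+4)%5 = 3 → [2, 4, 3, 2, 9, 1]
i=3: row[3] = (2+3)%5 = 0 → [2, 4, 3, 0, 9, 1]
i=4: row[4] = (9+0)%5 = 4 → [2, 4, 3, 0, 4, 1]
i=5: row[5] = (1+4)%5 = 0 → [2, 4, 3, 0, 4, 0]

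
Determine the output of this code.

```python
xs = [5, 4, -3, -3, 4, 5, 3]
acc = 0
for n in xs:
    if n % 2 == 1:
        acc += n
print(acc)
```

7

n=5: odd, acc = 0+5 = 5
n=4: not odd
n=-3: odd, acc = 5+(-3) = 2
n=-3: odd, acc = 2+(-3) = -1
n=4: not odd
n=5: odd, acc = (-1)+5 = 4
n=3: odd, acc = 4+3 = 7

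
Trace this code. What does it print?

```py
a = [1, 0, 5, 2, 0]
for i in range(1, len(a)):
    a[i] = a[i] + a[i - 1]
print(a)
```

i=1: a[1] = 0+1 = 1 → [1, 1, 5, 2, 0]
i=2: a[2] = 5+1 = 6 → [1, 1, 6, 2, 0]
i=3: a[3] = 2+6 = 8 → [1, 1, 6, 8, 0]
i=4: a[4] = 0+8 = 8 → [1, 1, 6, 8, 8]

[1, 1, 6, 8, 8]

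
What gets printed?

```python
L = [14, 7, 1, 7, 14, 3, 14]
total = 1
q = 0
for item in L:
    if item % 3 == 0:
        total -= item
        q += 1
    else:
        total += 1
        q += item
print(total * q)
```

232

item=14: not %3==0, total = 1+1 = 2; q=14
item=7: not %3==0, total = 2+1 = 3; q=21
item=1: not %3==0, total = 3+1 = 4; q=22
item=7: not %3==0, total = 4+1 = 5; q=29
item=14: not %3==0, total = 5+1 = 6; q=43
item=3: %3==0, total = 6-3 = 3; q=44
item=14: not %3==0, total = 3+1 = 4; q=58
total*q = 4*58 = 232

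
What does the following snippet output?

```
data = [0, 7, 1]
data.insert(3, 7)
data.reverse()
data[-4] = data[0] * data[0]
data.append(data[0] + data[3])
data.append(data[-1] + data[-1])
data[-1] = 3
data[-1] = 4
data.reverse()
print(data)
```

[4, 49, 0, 7, 1, 49]

insert 7 at 3 → [0, 7, 1, 7]
reverse → [7, 1, 7, 0]
data[-4] = data[0]*data[0] = 7*7 = 49 → [49, 1, 7, 0]
append data[0]+data[3] = 49+0 = 49 → [49, 1, 7, 0, 49]
append data[-1]+data[-1] = 49+49 = 98 → [49, 1, 7, 0, 49, 98]
data[-1] = 3 → [49, 1, 7, 0, 49, 3]
data[-1] = 4 → [49, 1, 7, 0, 49, 4]
reverse → [4, 49, 0, 7, 1, 49]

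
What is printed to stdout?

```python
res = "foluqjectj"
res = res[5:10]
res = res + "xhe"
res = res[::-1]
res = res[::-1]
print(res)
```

jectjxhe

slice [5:10] → 'jectj'
+ 'xhe' → 'jectjxhe'
reverse → 'ehxjtcej'
reverse → 'jectjxhe'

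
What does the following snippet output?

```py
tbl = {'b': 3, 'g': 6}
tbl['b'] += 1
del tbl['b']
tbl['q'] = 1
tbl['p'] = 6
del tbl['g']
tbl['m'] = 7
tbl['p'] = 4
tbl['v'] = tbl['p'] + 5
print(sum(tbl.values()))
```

tbl['b'] = 3+1 = 4 → {'b': 4, 'g': 6}
del 'b' → {'g': 6}
tbl['q'] = 1 → {'g': 6, 'q': 1}
tbl['p'] = 6 → {'g': 6, 'q': 1, 'p': 6}
del 'g' → {'q': 1, 'p': 6}
tbl['m'] = 7 → {'q': 1, 'p': 6, 'm': 7}
tbl['p'] = 4 → {'q': 1, 'p': 4, 'm': 7}
tbl['v'] = tbl['p']+5 = 9 → {'q': 1, 'p': 4, 'm': 7, 'v': 9}
sum of values = 21

21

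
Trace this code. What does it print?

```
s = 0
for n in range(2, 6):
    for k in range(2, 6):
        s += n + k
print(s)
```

n=2,k=2: s = 0+4 = 4
n=2,k=3: s = 4+5 = 9
n=2,k=4: s = 9+6 = 15
n=2,k=5: s = 15+7 = 22
n=3,k=2: s = 22+5 = 27
n=3,k=3: s = 27+6 = 33
n=3,k=4: s = 33+7 = 40
n=3,k=5: s = 40+8 = 48
n=4,k=2: s = 48+6 = 54
n=4,k=3: s = 54+7 = 61
n=4,k=4: s = 61+8 = 69
n=4,k=5: s = 69+9 = 78
n=5,k=2: s = 78+7 = 85
n=5,k=3: s = 85+8 = 93
n=5,k=4: s = 93+9 = 102
n=5,k=5: s = 102+10 = 112

112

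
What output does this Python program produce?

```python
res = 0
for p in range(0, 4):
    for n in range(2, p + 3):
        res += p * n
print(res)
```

65

p=0,n=2: res = 0+0 = 0
p=1,n=2: res = 0+2 = 2
p=1,n=3: res = 2+3 = 5
p=2,n=2: res = 5+4 = 9
p=2,n=3: res = 9+6 = 15
p=2,n=4: res = 15+8 = 23
p=3,n=2: res = 23+6 = 29
p=3,n=3: res = 29+9 = 38
p=3,n=4: res = 38+12 = 50
p=3,n=5: res = 50+15 = 65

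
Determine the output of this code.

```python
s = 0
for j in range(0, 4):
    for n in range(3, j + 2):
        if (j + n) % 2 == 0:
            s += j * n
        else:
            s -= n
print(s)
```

2

j=2,n=3: odd sum, s = 0-3 = -3
j=3,n=3: even sum, s = (-3)+9 = 6
j=3,n=4: odd sum, s = 6-4 = 2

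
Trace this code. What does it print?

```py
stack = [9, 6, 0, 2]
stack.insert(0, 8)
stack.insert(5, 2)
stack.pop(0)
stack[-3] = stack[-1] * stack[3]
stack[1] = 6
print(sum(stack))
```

23

insert 8 at 0 → [8, 9, 6, 0, 2]
insert 2 at 5 → [8, 9, 6, 0, 2, 2]
pop(0) removes 8 → [9, 6, 0, 2, 2]
stack[-3] = stack[-1]*stack[3] = 2*2 = 4 → [9, 6, 4, 2, 2]
stack[1] = 6 → [9, 6, 4, 2, 2]
sum = 23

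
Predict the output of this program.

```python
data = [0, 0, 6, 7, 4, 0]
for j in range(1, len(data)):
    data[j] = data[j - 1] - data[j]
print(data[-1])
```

-17

j=1: data[1] = 0-0 = 0 → [0, 0, 6, 7, 4, 0]
j=2: data[2] = 0-6 = -6 → [0, 0, -6, 7, 4, 0]
j=3: data[3] = (-6)-7 = -13 → [0, 0, -6, -13, 4, 0]
j=4: data[4] = (-13)-4 = -17 → [0, 0, -6, -13, -17, 0]
j=5: data[5] = (-17)-0 = -17 → [0, 0, -6, -13, -17, -17]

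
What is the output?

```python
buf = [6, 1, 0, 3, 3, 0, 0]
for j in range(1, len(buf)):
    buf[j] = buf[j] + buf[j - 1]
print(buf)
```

j=1: buf[1] = 1+6 = 7 → [6, 7, 0, 3, 3, 0, 0]
j=2: buf[2] = 0+7 = 7 → [6, 7, 7, 3, 3, 0, 0]
j=3: buf[3] = 3+7 = 10 → [6, 7, 7, 10, 3, 0, 0]
j=4: buf[4] = 3+10 = 13 → [6, 7, 7, 10, 13, 0, 0]
j=5: buf[5] = 0+13 = 13 → [6, 7, 7, 10, 13, 13, 0]
j=6: buf[6] = 0+13 = 13 → [6, 7, 7, 10, 13, 13, 13]

[6, 7, 7, 10, 13, 13, 13]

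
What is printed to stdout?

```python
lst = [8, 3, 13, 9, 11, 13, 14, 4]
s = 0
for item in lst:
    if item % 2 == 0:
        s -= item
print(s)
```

item=8: even, s = 0-8 = -8
item=3: not even
item=13: not even
item=9: not even
item=11: not even
item=13: not even
item=14: even, s = (-8)-14 = -22
item=4: even, s = (-22)-4 = -26

-26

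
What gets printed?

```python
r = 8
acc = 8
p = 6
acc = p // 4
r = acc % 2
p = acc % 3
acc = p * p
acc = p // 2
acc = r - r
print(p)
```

acc = 6//4 = 1
r = 1%2 = 1
p = 1%3 = 1
acc = 1*1 = 1
acc = 1//2 = 0
acc = 1-1 = 0

1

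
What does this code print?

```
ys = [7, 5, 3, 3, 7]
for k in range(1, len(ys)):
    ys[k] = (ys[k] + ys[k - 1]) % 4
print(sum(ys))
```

k=1: ys[1] = (5+7)%4 = 0 → [7, 0, 3, 3, 7]
k=2: ys[2] = (3+0)%4 = 3 → [7, 0, 3, 3, 7]
k=3: ys[3] = (3+3)%4 = 2 → [7, 0, 3, 2, 7]
k=4: ys[4] = (7+2)%4 = 1 → [7, 0, 3, 2, 1]
sum = 13

13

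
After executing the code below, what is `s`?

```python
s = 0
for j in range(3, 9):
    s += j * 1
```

33

j=3: s = 0+3*1 = 3
j=4: s = 3+4*1 = 7
j=5: s = 7+5*1 = 12
j=6: s = 12+6*1 = 18
j=7: s = 18+7*1 = 25
j=8: s = 25+8*1 = 33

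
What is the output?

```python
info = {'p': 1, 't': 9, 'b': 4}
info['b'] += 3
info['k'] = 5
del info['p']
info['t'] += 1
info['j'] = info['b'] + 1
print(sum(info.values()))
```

30

info['b'] = 4+3 = 7 → {'p': 1, 't': 9, 'b': 7}
info['k'] = 5 → {'p': 1, 't': 9, 'b': 7, 'k': 5}
del 'p' → {'t': 9, 'b': 7, 'k': 5}
info['t'] = 9+1 = 10 → {'t': 10, 'b': 7, 'k': 5}
info['j'] = info['b']+1 = 8 → {'t': 10, 'b': 7, 'k': 5, 'j': 8}
sum of values = 30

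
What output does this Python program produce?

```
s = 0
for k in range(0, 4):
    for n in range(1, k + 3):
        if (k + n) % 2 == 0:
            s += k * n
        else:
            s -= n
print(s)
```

k=0,n=1: odd sum, s = 0-1 = -1
k=0,n=2: even sum, s = (-1)+0 = -1
k=1,n=1: even sum, s = (-1)+1 = 0
k=1,n=2: odd sum, s = 0-2 = -2
k=1,n=3: even sum, s = (-2)+3 = 1
k=2,n=1: odd sum, s = 1-1 = 0
k=2,n=2: even sum, s = 0+4 = 4
k=2,n=3: odd sum, s = 4-3 = 1
k=2,n=4: even sum, s = 1+8 = 9
k=3,n=1: even sum, s = 9+3 = 12
k=3,n=2: odd sum, s = 12-2 = 10
k=3,n=3: even sum, s = 10+9 = 19
k=3,n=4: odd sum, s = 19-4 = 15
k=3,n=5: even sum, s = 15+15 = 30

30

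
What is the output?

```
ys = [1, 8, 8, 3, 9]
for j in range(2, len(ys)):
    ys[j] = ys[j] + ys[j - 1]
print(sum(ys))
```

72

j=2: ys[2] = 8+8 = 16 → [1, 8, 16, 3, 9]
j=3: ys[3] = 3+16 = 19 → [1, 8, 16, 19, 9]
j=4: ys[4] = 9+19 = 28 → [1, 8, 16, 19, 28]
sum = 72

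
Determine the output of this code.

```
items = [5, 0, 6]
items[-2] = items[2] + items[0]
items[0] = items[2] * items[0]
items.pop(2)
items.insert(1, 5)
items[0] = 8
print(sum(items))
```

24

items[-2] = items[2]+items[0] = 6+5 = 11 → [5, 11, 6]
items[0] = items[2]*items[0] = 6*5 = 30 → [30, 11, 6]
pop(2) removes 6 → [30, 11]
insert 5 at 1 → [30, 5, 11]
items[0] = 8 → [8, 5, 11]
sum = 24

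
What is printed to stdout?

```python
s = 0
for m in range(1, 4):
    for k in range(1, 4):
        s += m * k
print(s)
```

36

m=1,k=1: s = 0+1 = 1
m=1,k=2: s = 1+2 = 3
m=1,k=3: s = 3+3 = 6
m=2,k=1: s = 6+2 = 8
m=2,k=2: s = 8+4 = 12
m=2,k=3: s = 12+6 = 18
m=3,k=1: s = 18+3 = 21
m=3,k=2: s = 21+6 = 27
m=3,k=3: s = 27+9 = 36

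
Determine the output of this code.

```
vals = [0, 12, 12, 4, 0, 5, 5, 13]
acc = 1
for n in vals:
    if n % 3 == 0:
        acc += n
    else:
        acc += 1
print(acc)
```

29

n=0: %3==0, acc = 1+0 = 1
n=12: %3==0, acc = 1+12 = 13
n=12: %3==0, acc = 13+12 = 25
n=4: not %3==0, acc = 25+1 = 26
n=0: %3==0, acc = 26+0 = 26
n=5: not %3==0, acc = 26+1 = 27
n=5: not %3==0, acc = 27+1 = 28
n=13: not %3==0, acc = 28+1 = 29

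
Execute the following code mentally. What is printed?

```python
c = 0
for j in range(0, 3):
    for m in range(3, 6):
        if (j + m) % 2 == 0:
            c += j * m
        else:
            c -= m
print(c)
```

-4

j=0,m=3: odd sum, c = 0-3 = -3
j=0,m=4: even sum, c = (-3)+0 = -3
j=0,m=5: odd sum, c = (-3)-5 = -8
j=1,m=3: even sum, c = (-8)+3 = -5
j=1,m=4: odd sum, c = (-5)-4 = -9
j=1,m=5: even sum, c = (-9)+5 = -4
j=2,m=3: odd sum, c = (-4)-3 = -7
j=2,m=4: even sum, c = (-7)+8 = 1
j=2,m=5: odd sum, c = 1-5 = -4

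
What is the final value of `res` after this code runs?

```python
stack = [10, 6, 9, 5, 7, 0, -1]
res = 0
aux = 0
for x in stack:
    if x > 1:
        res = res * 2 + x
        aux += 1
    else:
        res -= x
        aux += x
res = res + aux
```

266

x=10: >1, res = 0*2+10 = 10; aux=1
x=6: >1, res = 10*2+6 = 26; aux=2
x=9: >1, res = 26*2+9 = 61; aux=3
x=5: >1, res = 61*2+5 = 127; aux=4
x=7: >1, res = 127*2+7 = 261; aux=5
x=0: not >1, res = 261-0 = 261; aux=5
x=-1: not >1, res = 261-(-1) = 262; aux=4
res+aux = 262+4 = 266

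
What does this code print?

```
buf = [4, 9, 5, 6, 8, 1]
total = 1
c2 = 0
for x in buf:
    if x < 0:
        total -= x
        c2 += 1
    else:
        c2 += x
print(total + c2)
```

34

x=4: not <0; c2=4
x=9: not <0; c2=13
x=5: not <0; c2=18
x=6: not <0; c2=24
x=8: not <0; c2=32
x=1: not <0; c2=33
total+c2 = 1+33 = 34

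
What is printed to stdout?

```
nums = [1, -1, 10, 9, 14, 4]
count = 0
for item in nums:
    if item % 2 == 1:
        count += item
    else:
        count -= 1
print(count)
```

6

item=1: odd, count = 0+1 = 1
item=-1: odd, count = 1+(-1) = 0
item=10: not odd, count = 0-1 = -1
item=9: odd, count = (-1)+9 = 8
item=14: not odd, count = 8-1 = 7
item=4: not odd, count = 7-1 = 6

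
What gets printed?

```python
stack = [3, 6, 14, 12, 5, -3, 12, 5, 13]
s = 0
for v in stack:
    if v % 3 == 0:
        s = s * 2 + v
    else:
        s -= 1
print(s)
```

136

v=3: %3==0, s = 0*2+3 = 3
v=6: %3==0, s = 3*2+6 = 12
v=14: not %3==0, s = 12-1 = 11
v=12: %3==0, s = 11*2+12 = 34
v=5: not %3==0, s = 34-1 = 33
v=-3: %3==0, s = 33*2+(-3) = 63
v=12: %3==0, s = 63*2+12 = 138
v=5: not %3==0, s = 138-1 = 137
v=13: not %3==0, s = 137-1 = 136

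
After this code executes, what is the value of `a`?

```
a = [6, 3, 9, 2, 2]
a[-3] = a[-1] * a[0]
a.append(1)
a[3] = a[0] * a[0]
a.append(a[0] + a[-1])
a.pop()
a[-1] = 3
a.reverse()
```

[3, 2, 36, 12, 3, 6]

a[-3] = a[-1]*a[0] = 2*6 = 12 → [6, 3, 12, 2, 2]
append 1 → [6, 3, 12, 2, 2, 1]
a[3] = a[0]*a[0] = 6*6 = 36 → [6, 3, 12, 36, 2, 1]
append a[0]+a[-1] = 6+1 = 7 → [6, 3, 12, 36, 2, 1, 7]
pop() removes 7 → [6, 3, 12, 36, 2, 1]
a[-1] = 3 → [6, 3, 12, 36, 2, 3]
reverse → [3, 2, 36, 12, 3, 6]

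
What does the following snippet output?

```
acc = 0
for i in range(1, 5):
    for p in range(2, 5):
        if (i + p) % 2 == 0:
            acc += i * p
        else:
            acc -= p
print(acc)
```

i=1,p=2: odd sum, acc = 0-2 = -2
i=1,p=3: even sum, acc = (-2)+3 = 1
i=1,p=4: odd sum, acc = 1-4 = -3
i=2,p=2: even sum, acc = (-3)+4 = 1
i=2,p=3: odd sum, acc = 1-3 = -2
i=2,p=4: even sum, acc = (-2)+8 = 6
i=3,p=2: odd sum, acc = 6-2 = 4
i=3,p=3: even sum, acc = 4+9 = 13
i=3,p=4: odd sum, acc = 13-4 = 9
i=4,p=2: even sum, acc = 9+8 = 17
i=4,p=3: odd sum, acc = 17-3 = 14
i=4,p=4: even sum, acc = 14+16 = 30

30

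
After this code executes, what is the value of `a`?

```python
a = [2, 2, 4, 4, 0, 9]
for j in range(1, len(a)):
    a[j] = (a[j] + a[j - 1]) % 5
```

j=1: a[1] = (2+2)%5 = 4 → [2, 4, 4, 4, 0, 9]
j=2: a[2] = (4+4)%5 = 3 → [2, 4, 3, 4, 0, 9]
j=3: a[3] = (4+3)%5 = 2 → [2, 4, 3, 2, 0, 9]
j=4: a[4] = (0+2)%5 = 2 → [2, 4, 3, 2, 2, 9]
j=5: a[5] = (9+2)%5 = 1 → [2, 4, 3, 2, 2, 1]

[2, 4, 3, 2, 2, 1]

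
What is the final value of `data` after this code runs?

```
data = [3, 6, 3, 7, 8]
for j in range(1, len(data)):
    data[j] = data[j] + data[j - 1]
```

j=1: data[1] = 6+3 = 9 → [3, 9, 3, 7, 8]
j=2: data[2] = 3+9 = 12 → [3, 9, 12, 7, 8]
j=3: data[3] = 7+12 = 19 → [3, 9, 12, 19, 8]
j=4: data[4] = 8+19 = 27 → [3, 9, 12, 19, 27]

[3, 9, 12, 19, 27]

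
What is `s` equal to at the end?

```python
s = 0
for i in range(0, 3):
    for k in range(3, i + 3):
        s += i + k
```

15

i=1,k=3: s = 0+4 = 4
i=2,k=3: s = 4+5 = 9
i=2,k=4: s = 9+6 = 15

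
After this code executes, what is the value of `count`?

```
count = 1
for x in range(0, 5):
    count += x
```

x=0: count = 1+0 = 1
x=1: count = 1+1 = 2
x=2: count = 2+2 = 4
x=3: count = 4+3 = 7
x=4: count = 7+4 = 11

11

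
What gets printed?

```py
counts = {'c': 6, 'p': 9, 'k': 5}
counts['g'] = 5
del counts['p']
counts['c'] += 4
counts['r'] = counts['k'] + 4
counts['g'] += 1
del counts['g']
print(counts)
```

{'c': 10, 'k': 5, 'r': 9}

counts['g'] = 5 → {'c': 6, 'p': 9, 'k': 5, 'g': 5}
del 'p' → {'c': 6, 'k': 5, 'g': 5}
counts['c'] = 6+4 = 10 → {'c': 10, 'k': 5, 'g': 5}
counts['r'] = counts['k']+4 = 9 → {'c': 10, 'k': 5, 'g': 5, 'r': 9}
counts['g'] = 5+1 = 6 → {'c': 10, 'k': 5, 'g': 6, 'r': 9}
del 'g' → {'c': 10, 'k': 5, 'r': 9}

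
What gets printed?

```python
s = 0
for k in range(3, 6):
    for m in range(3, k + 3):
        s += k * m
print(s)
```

233

k=3,m=3: s = 0+9 = 9
k=3,m=4: s = 9+12 = 21
k=3,m=5: s = 21+15 = 36
k=4,m=3: s = 36+12 = 48
k=4,m=4: s = 48+16 = 64
k=4,m=5: s = 64+20 = 84
k=4,m=6: s = 84+24 = 108
k=5,m=3: s = 108+15 = 123
k=5,m=4: s = 123+20 = 143
k=5,m=5: s = 143+25 = 168
k=5,m=6: s = 168+30 = 198
k=5,m=7: s = 198+35 = 233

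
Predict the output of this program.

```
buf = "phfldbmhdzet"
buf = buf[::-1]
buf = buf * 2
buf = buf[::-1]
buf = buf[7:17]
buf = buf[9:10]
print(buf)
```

d

reverse → 'tezdhmbdlfhp'
repeat ×2 → 'tezdhmbdlfhptezdhmbdlfhp'
reverse → 'phfldbmhdzetphfldbmhdzet'
slice [7:17] → 'hdzetphfld'
slice [9:10] → 'd'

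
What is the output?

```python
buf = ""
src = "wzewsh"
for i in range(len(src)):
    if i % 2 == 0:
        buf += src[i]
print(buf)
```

wes

i=0: add 'w' → 'w'
i=1: skip
i=2: add 'e' → 'we'
i=3: skip
i=4: add 's' → 'wes'
i=5: skip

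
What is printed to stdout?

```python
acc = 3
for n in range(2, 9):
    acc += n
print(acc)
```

n=2: acc = 3+2 = 5
n=3: acc = 5+3 = 8
n=4: acc = 8+4 = 12
n=5: acc = 12+5 = 17
n=6: acc = 17+6 = 23
n=7: acc = 23+7 = 30
n=8: acc = 30+8 = 38

38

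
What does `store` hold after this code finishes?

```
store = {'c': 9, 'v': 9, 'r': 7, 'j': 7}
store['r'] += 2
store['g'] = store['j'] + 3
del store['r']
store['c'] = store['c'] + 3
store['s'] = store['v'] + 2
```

{'c': 12, 'v': 9, 'j': 7, 'g': 10, 's': 11}

store['r'] = 7+2 = 9 → {'c': 9, 'v': 9, 'r': 9, 'j': 7}
store['g'] = store['j']+3 = 10 → {'c': 9, 'v': 9, 'r': 9, 'j': 7, 'g': 10}
del 'r' → {'c': 9, 'v': 9, 'j': 7, 'g': 10}
store['c'] = store['c']+3 = 12 → {'c': 12, 'v': 9, 'j': 7, 'g': 10}
store['s'] = store['v']+2 = 11 → {'c': 12, 'v': 9, 'j': 7, 'g': 10, 's': 11}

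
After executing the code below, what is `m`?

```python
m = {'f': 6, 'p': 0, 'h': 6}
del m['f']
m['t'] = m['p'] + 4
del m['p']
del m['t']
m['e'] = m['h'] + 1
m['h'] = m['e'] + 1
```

del 'f' → {'p': 0, 'h': 6}
m['t'] = m['p']+4 = 4 → {'p': 0, 'h': 6, 't': 4}
del 'p' → {'h': 6, 't': 4}
del 't' → {'h': 6}
m['e'] = m['h']+1 = 7 → {'h': 6, 'e': 7}
m['h'] = m['e']+1 = 8 → {'h': 8, 'e': 7}

{'h': 8, 'e': 7}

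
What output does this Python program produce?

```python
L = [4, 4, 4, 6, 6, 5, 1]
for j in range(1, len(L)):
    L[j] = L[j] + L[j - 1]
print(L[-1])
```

30

j=1: L[1] = 4+4 = 8 → [4, 8, 4, 6, 6, 5, 1]
j=2: L[2] = 4+8 = 12 → [4, 8, 12, 6, 6, 5, 1]
j=3: L[3] = 6+12 = 18 → [4, 8, 12, 18, 6, 5, 1]
j=4: L[4] = 6+18 = 24 → [4, 8, 12, 18, 24, 5, 1]
j=5: L[5] = 5+24 = 29 → [4, 8, 12, 18, 24, 29, 1]
j=6: L[6] = 1+29 = 30 → [4, 8, 12, 18, 24, 29, 30]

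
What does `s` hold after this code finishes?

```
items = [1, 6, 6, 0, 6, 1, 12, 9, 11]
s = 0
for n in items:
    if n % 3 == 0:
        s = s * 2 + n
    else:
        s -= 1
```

276

n=1: not %3==0, s = 0-1 = -1
n=6: %3==0, s = (-1)*2+6 = 4
n=6: %3==0, s = 4*2+6 = 14
n=0: %3==0, s = 14*2+0 = 28
n=6: %3==0, s = 28*2+6 = 62
n=1: not %3==0, s = 62-1 = 61
n=12: %3==0, s = 61*2+12 = 134
n=9: %3==0, s = 134*2+9 = 277
n=11: not %3==0, s = 277-1 = 276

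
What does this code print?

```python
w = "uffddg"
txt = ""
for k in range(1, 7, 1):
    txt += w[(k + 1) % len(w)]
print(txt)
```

fddguf

k=1: add w[2]='f' → 'f'
k=2: add w[3]='d' → 'fd'
k=3: add w[4]='d' → 'fdd'
k=4: add w[5]='g' → 'fddg'
k=5: add w[0]='u' → 'fddgu'
k=6: add w[1]='f' → 'fddguf'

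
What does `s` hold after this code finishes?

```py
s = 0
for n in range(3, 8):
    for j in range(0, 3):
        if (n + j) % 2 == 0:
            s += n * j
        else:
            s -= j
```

27

n=3,j=0: odd sum, s = 0-0 = 0
n=3,j=1: even sum, s = 0+3 = 3
n=3,j=2: odd sum, s = 3-2 = 1
n=4,j=0: even sum, s = 1+0 = 1
n=4,j=1: odd sum, s = 1-1 = 0
n=4,j=2: even sum, s = 0+8 = 8
n=5,j=0: odd sum, s = 8-0 = 8
n=5,j=1: even sum, s = 8+5 = 13
n=5,j=2: odd sum, s = 13-2 = 11
n=6,j=0: even sum, s = 11+0 = 11
n=6,j=1: odd sum, s = 11-1 = 10
n=6,j=2: even sum, s = 10+12 = 22
n=7,j=0: odd sum, s = 22-0 = 22
n=7,j=1: even sum, s = 22+7 = 29
n=7,j=2: odd sum, s = 29-2 = 27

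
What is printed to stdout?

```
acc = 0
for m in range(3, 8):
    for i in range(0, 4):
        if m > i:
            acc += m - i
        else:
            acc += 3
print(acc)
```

73

m=3,i=0: 3>0, acc = 0+3 = 3
m=3,i=1: 3>1, acc = 3+2 = 5
m=3,i=2: 3>2, acc = 5+1 = 6
m=3,i=3: not 3>3, acc = 6+3 = 9
m=4,i=0: 4>0, acc = 9+4 = 13
m=4,i=1: 4>1, acc = 13+3 = 16
m=4,i=2: 4>2, acc = 16+2 = 18
m=4,i=3: 4>3, acc = 18+1 = 19
m=5,i=0: 5>0, acc = 19+5 = 24
m=5,i=1: 5>1, acc = 24+4 = 28
m=5,i=2: 5>2, acc = 28+3 = 31
m=5,i=3: 5>3, acc = 31+2 = 33
m=6,i=0: 6>0, acc = 33+6 = 39
m=6,i=1: 6>1, acc = 39+5 = 44
m=6,i=2: 6>2, acc = 44+4 = 48
m=6,i=3: 6>3, acc = 48+3 = 51
m=7,i=0: 7>0, acc = 51+7 = 58
m=7,i=1: 7>1, acc = 58+6 = 64
m=7,i=2: 7>2, acc = 64+5 = 69
m=7,i=3: 7>3, acc = 69+4 = 73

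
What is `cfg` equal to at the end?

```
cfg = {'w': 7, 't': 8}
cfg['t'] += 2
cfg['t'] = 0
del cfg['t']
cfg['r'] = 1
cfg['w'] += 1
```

{'w': 8, 'r': 1}

cfg['t'] = 8+2 = 10 → {'w': 7, 't': 10}
cfg['t'] = 0 → {'w': 7, 't': 0}
del 't' → {'w': 7}
cfg['r'] = 1 → {'w': 7, 'r': 1}
cfg['w'] = 7+1 = 8 → {'w': 8, 'r': 1}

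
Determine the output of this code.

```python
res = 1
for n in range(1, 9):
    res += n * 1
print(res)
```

n=1: res = 1+1*1 = 2
n=2: res = 2+2*1 = 4
n=3: res = 4+3*1 = 7
n=4: res = 7+4*1 = 11
n=5: res = 11+5*1 = 16
n=6: res = 16+6*1 = 22
n=7: res = 22+7*1 = 29
n=8: res = 29+8*1 = 37

37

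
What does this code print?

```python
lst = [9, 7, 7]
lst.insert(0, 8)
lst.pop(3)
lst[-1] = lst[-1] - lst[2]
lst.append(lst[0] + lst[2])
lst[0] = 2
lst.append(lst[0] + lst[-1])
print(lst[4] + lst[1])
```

19

insert 8 at 0 → [8, 9, 7, 7]
pop(3) removes 7 → [8, 9, 7]
lst[-1] = lst[-1]-lst[2] = 7-7 = 0 → [8, 9, 0]
append lst[0]+lst[2] = 8+0 = 8 → [8, 9, 0, 8]
lst[0] = 2 → [2, 9, 0, 8]
append lst[0]+lst[-1] = 2+8 = 10 → [2, 9, 0, 8, 10]
lst[4]+lst[1] = 10+9 = 19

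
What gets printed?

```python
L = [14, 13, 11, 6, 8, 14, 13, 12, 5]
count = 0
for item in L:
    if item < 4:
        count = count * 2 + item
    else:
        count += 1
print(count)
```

9

item=14: not <4, count = 0+1 = 1
item=13: not <4, count = 1+1 = 2
item=11: not <4, count = 2+1 = 3
item=6: not <4, count = 3+1 = 4
item=8: not <4, count = 4+1 = 5
item=14: not <4, count = 5+1 = 6
item=13: not <4, count = 6+1 = 7
item=12: not <4, count = 7+1 = 8
item=5: not <4, count = 8+1 = 9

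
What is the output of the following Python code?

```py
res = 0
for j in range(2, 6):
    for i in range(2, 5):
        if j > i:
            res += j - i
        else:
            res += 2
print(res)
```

22

j=2,i=2: not 2>2, res = 0+2 = 2
j=2,i=3: not 2>3, res = 2+2 = 4
j=2,i=4: not 2>4, res = 4+2 = 6
j=3,i=2: 3>2, res = 6+1 = 7
j=3,i=3: not 3>3, res = 7+2 = 9
j=3,i=4: not 3>4, res = 9+2 = 11
j=4,i=2: 4>2, res = 11+2 = 13
j=4,i=3: 4>3, res = 13+1 = 14
j=4,i=4: not 4>4, res = 14+2 = 16
j=5,i=2: 5>2, res = 16+3 = 19
j=5,i=3: 5>3, res = 19+2 = 21
j=5,i=4: 5>4, res = 21+1 = 22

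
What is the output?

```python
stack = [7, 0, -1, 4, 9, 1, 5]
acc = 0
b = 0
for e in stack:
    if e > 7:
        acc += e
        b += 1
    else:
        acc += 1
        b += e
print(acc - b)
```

e=7: not >7, acc = 0+1 = 1; b=7
e=0: not >7, acc = 1+1 = 2; b=7
e=-1: not >7, acc = 2+1 = 3; b=6
e=4: not >7, acc = 3+1 = 4; b=10
e=9: >7, acc = 4+9 = 13; b=11
e=1: not >7, acc = 13+1 = 14; b=12
e=5: not >7, acc = 14+1 = 15; b=17
acc-b = 15-17 = -2

-2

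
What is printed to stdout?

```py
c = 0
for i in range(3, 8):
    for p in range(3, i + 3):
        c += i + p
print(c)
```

i=3,p=3: c = 0+6 = 6
i=3,p=4: c = 6+7 = 13
i=3,p=5: c = 13+8 = 21
i=4,p=3: c = 21+7 = 28
i=4,p=4: c = 28+8 = 36
i=4,p=5: c = 36+9 = 45
i=4,p=6: c = 45+10 = 55
i=5,p=3: c = 55+8 = 63
i=5,p=4: c = 63+9 = 72
i=5,p=5: c = 72+10 = 82
i=5,p=6: c = 82+11 = 93
i=5,p=7: c = 93+12 = 105
i=6,p=3: c = 105+9 = 114
i=6,p=4: c = 114+10 = 124
i=6,p=5: c = 124+11 = 135
i=6,p=6: c = 135+12 = 147
i=6,p=7: c = 147+13 = 160
i=6,p=8: c = 160+14 = 174
i=7,p=3: c = 174+10 = 184
i=7,p=4: c = 184+11 = 195
i=7,p=5: c = 195+12 = 207
i=7,p=6: c = 207+13 = 220
i=7,p=7: c = 220+14 = 234
i=7,p=8: c = 234+15 = 249
i=7,p=9: c = 249+16 = 265

265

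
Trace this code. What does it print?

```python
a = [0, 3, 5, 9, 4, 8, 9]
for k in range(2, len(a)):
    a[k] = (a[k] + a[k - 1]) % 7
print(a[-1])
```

k=2: a[2] = (5+3)%7 = 1 → [0, 3, 1, 9, 4, 8, 9]
k=3: a[3] = (9+1)%7 = 3 → [0, 3, 1, 3, 4, 8, 9]
k=4: a[4] = (4+3)%7 = 0 → [0, 3, 1, 3, 0, 8, 9]
k=5: a[5] = (8+0)%7 = 1 → [0, 3, 1, 3, 0, 1, 9]
k=6: a[6] = (9+1)%7 = 3 → [0, 3, 1, 3, 0, 1, 3]

3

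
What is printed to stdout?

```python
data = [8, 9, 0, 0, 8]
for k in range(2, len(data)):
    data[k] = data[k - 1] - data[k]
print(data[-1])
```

k=2: data[2] = 9-0 = 9 → [8, 9, 9, 0, 8]
k=3: data[3] = 9-0 = 9 → [8, 9, 9, 9, 8]
k=4: data[4] = 9-8 = 1 → [8, 9, 9, 9, 1]

1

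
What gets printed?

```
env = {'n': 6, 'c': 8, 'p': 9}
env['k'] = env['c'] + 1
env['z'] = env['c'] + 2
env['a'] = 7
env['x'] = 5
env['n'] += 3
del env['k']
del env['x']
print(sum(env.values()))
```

env['k'] = env['c']+1 = 9 → {'n': 6, 'c': 8, 'p': 9, 'k': 9}
env['z'] = env['c']+2 = 10 → {'n': 6, 'c': 8, 'p': 9, 'k': 9, 'z': 10}
env['a'] = 7 → {'n': 6, 'c': 8, 'p': 9, 'k': 9, 'z': 10, 'a': 7}
env['x'] = 5 → {'n': 6, 'c': 8, 'p': 9, 'k': 9, 'z': 10, 'a': 7, 'x': 5}
env['n'] = 6+3 = 9 → {'n': 9, 'c': 8, 'p': 9, 'k': 9, 'z': 10, 'a': 7, 'x': 5}
del 'k' → {'n': 9, 'c': 8, 'p': 9, 'z': 10, 'a': 7, 'x': 5}
del 'x' → {'n': 9, 'c': 8, 'p': 9, 'z': 10, 'a': 7}
sum of values = 43

43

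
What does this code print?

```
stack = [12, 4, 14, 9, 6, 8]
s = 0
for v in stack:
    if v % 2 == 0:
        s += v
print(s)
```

44

v=12: even, s = 0+12 = 12
v=4: even, s = 12+4 = 16
v=14: even, s = 16+14 = 30
v=9: not even
v=6: even, s = 30+6 = 36
v=8: even, s = 36+8 = 44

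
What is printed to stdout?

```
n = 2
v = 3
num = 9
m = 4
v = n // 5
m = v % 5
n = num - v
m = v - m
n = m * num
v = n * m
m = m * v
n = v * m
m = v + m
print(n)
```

v = 2//5 = 0
m = 0%5 = 0
n = 9-0 = 9
m = 0-0 = 0
n = 0*9 = 0
v = 0*0 = 0
m = 0*0 = 0
n = 0*0 = 0
m = 0+0 = 0

0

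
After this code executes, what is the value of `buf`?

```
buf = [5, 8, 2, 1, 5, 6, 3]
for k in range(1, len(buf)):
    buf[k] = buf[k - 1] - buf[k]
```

k=1: buf[1] = 5-8 = -3 → [5, -3, 2, 1, 5, 6, 3]
k=2: buf[2] = (-3)-2 = -5 → [5, -3, -5, 1, 5, 6, 3]
k=3: buf[3] = (-5)-1 = -6 → [5, -3, -5, -6, 5, 6, 3]
k=4: buf[4] = (-6)-5 = -11 → [5, -3, -5, -6, -11, 6, 3]
k=5: buf[5] = (-11)-6 = -17 → [5, -3, -5, -6, -11, -17, 3]
k=6: buf[6] = (-17)-3 = -20 → [5, -3, -5, -6, -11, -17, -20]

[5, -3, -5, -6, -11, -17, -20]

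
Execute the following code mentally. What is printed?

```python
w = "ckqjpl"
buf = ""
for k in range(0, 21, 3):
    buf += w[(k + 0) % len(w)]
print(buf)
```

k=0: add w[0]='c' → 'c'
k=3: add w[3]='j' → 'cj'
k=6: add w[0]='c' → 'cjc'
k=9: add w[3]='j' → 'cjcj'
k=12: add w[0]='c' → 'cjcjc'
k=15: add w[3]='j' → 'cjcjcj'
k=18: add w[0]='c' → 'cjcjcjc'

cjcjcjc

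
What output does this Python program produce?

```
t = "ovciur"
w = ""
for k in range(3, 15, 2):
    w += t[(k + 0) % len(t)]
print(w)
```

k=3: add t[3]='i' → 'i'
k=5: add t[5]='r' → 'ir'
k=7: add t[1]='v' → 'irv'
k=9: add t[3]='i' → 'irvi'
k=11: add t[5]='r' → 'irvir'
k=13: add t[1]='v' → 'irvirv'

irvirv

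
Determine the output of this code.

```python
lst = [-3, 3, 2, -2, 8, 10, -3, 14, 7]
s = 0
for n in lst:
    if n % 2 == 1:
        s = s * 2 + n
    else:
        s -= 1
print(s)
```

-29

n=-3: odd, s = 0*2+(-3) = -3
n=3: odd, s = (-3)*2+3 = -3
n=2: not odd, s = (-3)-1 = -4
n=-2: not odd, s = (-4)-1 = -5
n=8: not odd, s = (-5)-1 = -6
n=10: not odd, s = (-6)-1 = -7
n=-3: odd, s = (-7)*2+(-3) = -17
n=14: not odd, s = (-17)-1 = -18
n=7: odd, s = (-18)*2+7 = -29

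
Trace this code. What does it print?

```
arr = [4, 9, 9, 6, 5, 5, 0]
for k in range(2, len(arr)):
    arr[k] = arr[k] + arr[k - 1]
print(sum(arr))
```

152

k=2: arr[2] = 9+9 = 18 → [4, 9, 18, 6, 5, 5, 0]
k=3: arr[3] = 6+18 = 24 → [4, 9, 18, 24, 5, 5, 0]
k=4: arr[4] = 5+24 = 29 → [4, 9, 18, 24, 29, 5, 0]
k=5: arr[5] = 5+29 = 34 → [4, 9, 18, 24, 29, 34, 0]
k=6: arr[6] = 0+34 = 34 → [4, 9, 18, 24, 29, 34, 34]
sum = 152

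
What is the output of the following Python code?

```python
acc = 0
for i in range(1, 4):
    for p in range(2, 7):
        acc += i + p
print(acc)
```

90

i=1,p=2: acc = 0+3 = 3
i=1,p=3: acc = 3+4 = 7
i=1,p=4: acc = 7+5 = 12
i=1,p=5: acc = 12+6 = 18
i=1,p=6: acc = 18+7 = 25
i=2,p=2: acc = 25+4 = 29
i=2,p=3: acc = 29+5 = 34
i=2,p=4: acc = 34+6 = 40
i=2,p=5: acc = 40+7 = 47
i=2,p=6: acc = 47+8 = 55
i=3,p=2: acc = 55+5 = 60
i=3,p=3: acc = 60+6 = 66
i=3,p=4: acc = 66+7 = 73
i=3,p=5: acc = 73+8 = 81
i=3,p=6: acc = 81+9 = 90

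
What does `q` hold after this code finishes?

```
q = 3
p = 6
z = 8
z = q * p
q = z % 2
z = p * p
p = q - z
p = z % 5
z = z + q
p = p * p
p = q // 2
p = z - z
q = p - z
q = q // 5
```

-8

z = 3*6 = 18
q = 18%2 = 0
z = 6*6 = 36
p = 0-36 = -36
p = 36%5 = 1
z = 36+0 = 36
p = 1*1 = 1
p = 0//2 = 0
p = 36-36 = 0
q = 0-36 = -36
q = (-36)//5 = -8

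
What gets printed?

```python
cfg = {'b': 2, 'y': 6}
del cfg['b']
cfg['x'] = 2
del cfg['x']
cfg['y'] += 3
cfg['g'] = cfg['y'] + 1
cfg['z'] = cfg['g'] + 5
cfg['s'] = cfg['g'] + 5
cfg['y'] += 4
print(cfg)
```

del 'b' → {'y': 6}
cfg['x'] = 2 → {'y': 6, 'x': 2}
del 'x' → {'y': 6}
cfg['y'] = 6+3 = 9 → {'y': 9}
cfg['g'] = cfg['y']+1 = 10 → {'y': 9, 'g': 10}
cfg['z'] = cfg['g']+5 = 15 → {'y': 9, 'g': 10, 'z': 15}
cfg['s'] = cfg['g']+5 = 15 → {'y': 9, 'g': 10, 'z': 15, 's': 15}
cfg['y'] = 9+4 = 13 → {'y': 13, 'g': 10, 'z': 15, 's': 15}

{'y': 13, 'g': 10, 'z': 15, 's': 15}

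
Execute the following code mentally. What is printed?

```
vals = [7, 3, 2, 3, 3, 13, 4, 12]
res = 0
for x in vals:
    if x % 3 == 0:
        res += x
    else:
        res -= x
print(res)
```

x=7: not %3==0, res = 0-7 = -7
x=3: %3==0, res = (-7)+3 = -4
x=2: not %3==0, res = (-4)-2 = -6
x=3: %3==0, res = (-6)+3 = -3
x=3: %3==0, res = (-3)+3 = 0
x=13: not %3==0, res = 0-13 = -13
x=4: not %3==0, res = (-13)-4 = -17
x=12: %3==0, res = (-17)+12 = -5

-5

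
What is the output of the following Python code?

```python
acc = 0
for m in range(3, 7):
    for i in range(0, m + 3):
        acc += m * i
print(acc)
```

m=3,i=0: acc = 0+0 = 0
m=3,i=1: acc = 0+3 = 3
m=3,i=2: acc = 3+6 = 9
m=3,i=3: acc = 9+9 = 18
m=3,i=4: acc = 18+12 = 30
m=3,i=5: acc = 30+15 = 45
m=4,i=0: acc = 45+0 = 45
m=4,i=1: acc = 45+4 = 49
m=4,i=2: acc = 49+8 = 57
m=4,i=3: acc = 57+12 = 69
m=4,i=4: acc = 69+16 = 85
m=4,i=5: acc = 85+20 = 105
m=4,i=6: acc = 105+24 = 129
m=5,i=0: acc = 129+0 = 129
m=5,i=1: acc = 129+5 = 134
m=5,i=2: acc = 134+10 = 144
m=5,i=3: acc = 144+15 = 159
m=5,i=4: acc = 159+20 = 179
m=5,i=5: acc = 179+25 = 204
m=5,i=6: acc = 204+30 = 234
m=5,i=7: acc = 234+35 = 269
m=6,i=0: acc = 269+0 = 269
m=6,i=1: acc = 269+6 = 275
m=6,i=2: acc = 275+12 = 287
m=6,i=3: acc = 287+18 = 305
m=6,i=4: acc = 305+24 = 329
m=6,i=5: acc = 329+30 = 359
m=6,i=6: acc = 359+36 = 395
m=6,i=7: acc = 395+42 = 437
m=6,i=8: acc = 437+48 = 485

485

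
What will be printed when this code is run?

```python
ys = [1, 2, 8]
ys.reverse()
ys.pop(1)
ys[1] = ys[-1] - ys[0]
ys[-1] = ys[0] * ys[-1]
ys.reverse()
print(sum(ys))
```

-48

reverse → [8, 2, 1]
pop(1) removes 2 → [8, 1]
ys[1] = ys[-1]-ys[0] = 1-8 = -7 → [8, -7]
ys[-1] = ys[0]*ys[-1] = 8*(-7) = -56 → [8, -56]
reverse → [-56, 8]
sum = -48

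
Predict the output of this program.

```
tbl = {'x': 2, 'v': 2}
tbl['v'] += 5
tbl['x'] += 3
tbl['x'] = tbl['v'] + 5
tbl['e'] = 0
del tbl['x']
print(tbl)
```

{'v': 7, 'e': 0}

tbl['v'] = 2+5 = 7 → {'x': 2, 'v': 7}
tbl['x'] = 2+3 = 5 → {'x': 5, 'v': 7}
tbl['x'] = tbl['v']+5 = 12 → {'x': 12, 'v': 7}
tbl['e'] = 0 → {'x': 12, 'v': 7, 'e': 0}
del 'x' → {'v': 7, 'e': 0}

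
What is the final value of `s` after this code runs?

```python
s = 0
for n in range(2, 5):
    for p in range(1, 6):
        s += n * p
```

135

n=2,p=1: s = 0+2 = 2
n=2,p=2: s = 2+4 = 6
n=2,p=3: s = 6+6 = 12
n=2,p=4: s = 12+8 = 20
n=2,p=5: s = 20+10 = 30
n=3,p=1: s = 30+3 = 33
n=3,p=2: s = 33+6 = 39
n=3,p=3: s = 39+9 = 48
n=3,p=4: s = 48+12 = 60
n=3,p=5: s = 60+15 = 75
n=4,p=1: s = 75+4 = 79
n=4,p=2: s = 79+8 = 87
n=4,p=3: s = 87+12 = 99
n=4,p=4: s = 99+16 = 115
n=4,p=5: s = 115+20 = 135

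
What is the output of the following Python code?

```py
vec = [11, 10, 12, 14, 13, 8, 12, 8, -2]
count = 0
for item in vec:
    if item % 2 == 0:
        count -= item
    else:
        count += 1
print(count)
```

-60

item=11: not even, count = 0+1 = 1
item=10: even, count = 1-10 = -9
item=12: even, count = (-9)-12 = -21
item=14: even, count = (-21)-14 = -35
item=13: not even, count = (-35)+1 = -34
item=8: even, count = (-34)-8 = -42
item=12: even, count = (-42)-12 = -54
item=8: even, count = (-54)-8 = -62
item=-2: even, count = (-62)-(-2) = -60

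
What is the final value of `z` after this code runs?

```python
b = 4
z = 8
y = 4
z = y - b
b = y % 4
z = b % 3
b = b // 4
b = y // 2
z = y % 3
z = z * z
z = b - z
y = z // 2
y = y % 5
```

z = 4-4 = 0
b = 4%4 = 0
z = 0%3 = 0
b = 0//4 = 0
b = 4//2 = 2
z = 4%3 = 1
z = 1*1 = 1
z = 2-1 = 1
y = 1//2 = 0
y = 0%5 = 0

1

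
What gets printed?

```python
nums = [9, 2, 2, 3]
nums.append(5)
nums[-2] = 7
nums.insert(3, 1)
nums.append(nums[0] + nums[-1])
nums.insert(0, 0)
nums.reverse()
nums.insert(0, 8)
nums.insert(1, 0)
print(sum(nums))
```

append 5 → [9, 2, 2, 3, 5]
nums[-2] = 7 → [9, 2, 2, 7, 5]
insert 1 at 3 → [9, 2, 2, 1, 7, 5]
append nums[0]+nums[-1] = 9+5 = 14 → [9, 2, 2, 1, 7, 5, 14]
insert 0 at 0 → [0, 9, 2, 2, 1, 7, 5, 14]
reverse → [14, 5, 7, 1, 2, 2, 9, 0]
insert 8 at 0 → [8, 14, 5, 7, 1, 2, 2, 9, 0]
insert 0 at 1 → [8, 0, 14, 5, 7, 1, 2, 2, 9, 0]
sum = 48

48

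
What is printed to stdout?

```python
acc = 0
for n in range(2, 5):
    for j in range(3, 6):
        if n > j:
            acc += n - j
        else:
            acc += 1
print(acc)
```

n=2,j=3: not 2>3, acc = 0+1 = 1
n=2,j=4: not 2>4, acc = 1+1 = 2
n=2,j=5: not 2>5, acc = 2+1 = 3
n=3,j=3: not 3>3, acc = 3+1 = 4
n=3,j=4: not 3>4, acc = 4+1 = 5
n=3,j=5: not 3>5, acc = 5+1 = 6
n=4,j=3: 4>3, acc = 6+1 = 7
n=4,j=4: not 4>4, acc = 7+1 = 8
n=4,j=5: not 4>5, acc = 8+1 = 9

9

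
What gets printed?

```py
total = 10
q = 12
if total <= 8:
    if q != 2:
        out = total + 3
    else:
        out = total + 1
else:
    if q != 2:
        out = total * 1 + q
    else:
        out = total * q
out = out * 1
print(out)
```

total=10, q=12
total <= 8 is False; q != 2 is True
→ out = total * 1 + q = 22
out = 22*1 = 22

22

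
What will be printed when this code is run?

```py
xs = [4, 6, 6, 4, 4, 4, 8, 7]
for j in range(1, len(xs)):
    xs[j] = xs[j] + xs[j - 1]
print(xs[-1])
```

43

j=1: xs[1] = 6+4 = 10 → [4, 10, 6, 4, 4, 4, 8, 7]
j=2: xs[2] = 6+10 = 16 → [4, 10, 16, 4, 4, 4, 8, 7]
j=3: xs[3] = 4+16 = 20 → [4, 10, 16, 20, 4, 4, 8, 7]
j=4: xs[4] = 4+20 = 24 → [4, 10, 16, 20, 24, 4, 8, 7]
j=5: xs[5] = 4+24 = 28 → [4, 10, 16, 20, 24, 28, 8, 7]
j=6: xs[6] = 8+28 = 36 → [4, 10, 16, 20, 24, 28, 36, 7]
j=7: xs[7] = 7+36 = 43 → [4, 10, 16, 20, 24, 28, 36, 43]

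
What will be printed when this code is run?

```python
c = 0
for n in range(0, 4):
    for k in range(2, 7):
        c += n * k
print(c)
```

120

n=0,k=2: c = 0+0 = 0
n=0,k=3: c = 0+0 = 0
n=0,k=4: c = 0+0 = 0
n=0,k=5: c = 0+0 = 0
n=0,k=6: c = 0+0 = 0
n=1,k=2: c = 0+2 = 2
n=1,k=3: c = 2+3 = 5
n=1,k=4: c = 5+4 = 9
n=1,k=5: c = 9+5 = 14
n=1,k=6: c = 14+6 = 20
n=2,k=2: c = 20+4 = 24
n=2,k=3: c = 24+6 = 30
n=2,k=4: c = 30+8 = 38
n=2,k=5: c = 38+10 = 48
n=2,k=6: c = 48+12 = 60
n=3,k=2: c = 60+6 = 66
n=3,k=3: c = 66+9 = 75
n=3,k=4: c = 75+12 = 87
n=3,k=5: c = 87+15 = 102
n=3,k=6: c = 102+18 = 120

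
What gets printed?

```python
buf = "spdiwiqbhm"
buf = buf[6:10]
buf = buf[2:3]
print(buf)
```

slice [6:10] → 'qbhm'
slice [2:3] → 'h'

h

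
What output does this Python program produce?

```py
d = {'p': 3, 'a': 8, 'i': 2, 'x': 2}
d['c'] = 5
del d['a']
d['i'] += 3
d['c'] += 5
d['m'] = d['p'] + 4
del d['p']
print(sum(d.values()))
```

d['c'] = 5 → {'p': 3, 'a': 8, 'i': 2, 'x': 2, 'c': 5}
del 'a' → {'p': 3, 'i': 2, 'x': 2, 'c': 5}
d['i'] = 2+3 = 5 → {'p': 3, 'i': 5, 'x': 2, 'c': 5}
d['c'] = 5+5 = 10 → {'p': 3, 'i': 5, 'x': 2, 'c': 10}
d['m'] = d['p']+4 = 7 → {'p': 3, 'i': 5, 'x': 2, 'c': 10, 'm': 7}
del 'p' → {'i': 5, 'x': 2, 'c': 10, 'm': 7}
sum of values = 24

24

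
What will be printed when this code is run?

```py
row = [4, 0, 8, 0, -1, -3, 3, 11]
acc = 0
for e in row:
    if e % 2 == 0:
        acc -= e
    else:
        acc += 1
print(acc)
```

e=4: even, acc = 0-4 = -4
e=0: even, acc = (-4)-0 = -4
e=8: even, acc = (-4)-8 = -12
e=0: even, acc = (-12)-0 = -12
e=-1: not even, acc = (-12)+1 = -11
e=-3: not even, acc = (-11)+1 = -10
e=3: not even, acc = (-10)+1 = -9
e=11: not even, acc = (-9)+1 = -8

-8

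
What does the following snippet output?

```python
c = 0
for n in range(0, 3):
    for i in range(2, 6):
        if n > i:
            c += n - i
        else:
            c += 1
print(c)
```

12

n=0,i=2: not 0>2, c = 0+1 = 1
n=0,i=3: not 0>3, c = 1+1 = 2
n=0,i=4: not 0>4, c = 2+1 = 3
n=0,i=5: not 0>5, c = 3+1 = 4
n=1,i=2: not 1>2, c = 4+1 = 5
n=1,i=3: not 1>3, c = 5+1 = 6
n=1,i=4: not 1>4, c = 6+1 = 7
n=1,i=5: not 1>5, c = 7+1 = 8
n=2,i=2: not 2>2, c = 8+1 = 9
n=2,i=3: not 2>3, c = 9+1 = 10
n=2,i=4: not 2>4, c = 10+1 = 11
n=2,i=5: not 2>5, c = 11+1 = 12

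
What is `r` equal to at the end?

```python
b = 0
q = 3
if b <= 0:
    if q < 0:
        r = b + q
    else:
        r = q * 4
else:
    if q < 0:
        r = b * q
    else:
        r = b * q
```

12

b=0, q=3
b <= 0 is True; q < 0 is False
→ r = q * 4 = 12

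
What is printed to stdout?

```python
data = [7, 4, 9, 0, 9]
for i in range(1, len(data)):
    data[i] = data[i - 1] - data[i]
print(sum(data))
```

i=1: data[1] = 7-4 = 3 → [7, 3, 9, 0, 9]
i=2: data[2] = 3-9 = -6 → [7, 3, -6, 0, 9]
i=3: data[3] = (-6)-0 = -6 → [7, 3, -6, -6, 9]
i=4: data[4] = (-6)-9 = -15 → [7, 3, -6, -6, -15]
sum = -17

-17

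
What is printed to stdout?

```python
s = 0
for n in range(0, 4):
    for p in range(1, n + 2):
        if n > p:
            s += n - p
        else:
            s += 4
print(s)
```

n=0,p=1: not 0>1, s = 0+4 = 4
n=1,p=1: not 1>1, s = 4+4 = 8
n=1,p=2: not 1>2, s = 8+4 = 12
n=2,p=1: 2>1, s = 12+1 = 13
n=2,p=2: not 2>2, s = 13+4 = 17
n=2,p=3: not 2>3, s = 17+4 = 21
n=3,p=1: 3>1, s = 21+2 = 23
n=3,p=2: 3>2, s = 23+1 = 24
n=3,p=3: not 3>3, s = 24+4 = 28
n=3,p=4: not 3>4, s = 28+4 = 32

32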